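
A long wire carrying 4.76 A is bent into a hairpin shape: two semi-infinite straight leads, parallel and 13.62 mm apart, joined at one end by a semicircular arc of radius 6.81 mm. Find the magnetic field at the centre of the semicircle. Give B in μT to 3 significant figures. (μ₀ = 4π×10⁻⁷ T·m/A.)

B ≈ 359 μT

The semicircular arc contributes B_arc = μ₀I·π/(4πR) = μ₀I/(4R) = 2.20×10⁻⁴ T.
Each semi-infinite lead is at perpendicular distance R = 0.00681 m from the centre, with the perpendicular foot at its near end, so it contributes μ₀I/(4πR); both point the same way, together 1.40×10⁻⁴ T.
Arc and leads all point the same direction: B = 2.20×10⁻⁴ + 1.40×10⁻⁴ = 3.59×10⁻⁴ T.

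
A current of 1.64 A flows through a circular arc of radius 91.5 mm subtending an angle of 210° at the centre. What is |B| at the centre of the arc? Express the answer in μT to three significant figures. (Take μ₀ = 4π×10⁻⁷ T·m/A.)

B ≈ 6.57 μT

The Biot–Savart field of a circular arc at its centre is B = μ₀Iφ/(4πR), with φ = 3.665 rad.
B = (4π×10⁻⁷ × 1.64 × 3.665) / (4π × 0.0915) = 6.57×10⁻⁶ T.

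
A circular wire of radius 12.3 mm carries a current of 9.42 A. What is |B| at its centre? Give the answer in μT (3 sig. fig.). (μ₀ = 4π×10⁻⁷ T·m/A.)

B ≈ 481 μT

At the centre of a circular loop the Biot–Savart law gives B = μ₀I/(2R).
B = (4π×10⁻⁷ × 9.42) / (2 × 0.0123) = 4.81×10⁻⁴ T.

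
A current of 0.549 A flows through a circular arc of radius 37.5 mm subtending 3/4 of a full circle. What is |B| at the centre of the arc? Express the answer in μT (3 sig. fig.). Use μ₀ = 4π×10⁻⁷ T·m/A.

B ≈ 6.90 μT

The Biot–Savart field of a circular arc at its centre is B = μ₀Iφ/(4πR), with φ = 4.712 rad.
B = (4π×10⁻⁷ × 0.549 × 4.712) / (4π × 0.0375) = 6.90×10⁻⁶ T.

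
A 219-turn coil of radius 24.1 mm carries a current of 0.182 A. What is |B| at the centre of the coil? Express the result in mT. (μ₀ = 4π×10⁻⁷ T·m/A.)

For an N-turn flat coil, B = Nμ₀I/(2R) with R = 0.0241 m.
B = 219 × 4.74×10⁻⁶ T = 1.04×10⁻³ T.

B ≈ 1.04 mT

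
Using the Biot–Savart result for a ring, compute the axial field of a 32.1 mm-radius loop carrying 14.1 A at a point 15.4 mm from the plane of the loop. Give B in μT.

B ≈ 202 μT

On the axis of a circular loop, B = μ₀IR² / [2(R²+z²)^(3/2)].
R² + z² = (0.0321)² + (0.0154)² = 0.001268 m², and (R²+z²)^(3/2) = 4.51×10⁻⁵ m³.
B = (4π×10⁻⁷ × 14.1 × 0.00103) / (2 × 4.51×10⁻⁵) = 2.02×10⁻⁴ T.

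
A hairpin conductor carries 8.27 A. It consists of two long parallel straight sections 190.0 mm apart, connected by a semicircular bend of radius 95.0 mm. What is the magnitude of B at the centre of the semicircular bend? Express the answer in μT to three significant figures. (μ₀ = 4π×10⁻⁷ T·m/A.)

The semicircular arc contributes B_arc = μ₀I·π/(4πR) = μ₀I/(4R) = 2.73×10⁻⁵ T.
Each semi-infinite lead is at perpendicular distance R = 0.095 m from the centre, with the perpendicular foot at its near end, so it contributes μ₀I/(4πR); both point the same way, together 1.74×10⁻⁵ T.
Arc and leads all point the same direction: B = 2.73×10⁻⁵ + 1.74×10⁻⁵ = 4.48×10⁻⁵ T.

B ≈ 44.8 μT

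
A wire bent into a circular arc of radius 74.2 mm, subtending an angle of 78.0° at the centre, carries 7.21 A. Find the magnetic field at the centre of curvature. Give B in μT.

The Biot–Savart field of a circular arc at its centre is B = μ₀Iφ/(4πR), with φ = 1.361 rad.
B = (4π×10⁻⁷ × 7.21 × 1.361) / (4π × 0.0742) = 1.32×10⁻⁵ T.

B ≈ 13.2 μT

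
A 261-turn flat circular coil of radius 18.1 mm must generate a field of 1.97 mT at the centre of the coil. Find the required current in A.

For an N-turn coil, B = Nμ₀I/(2R) with R = 0.0181 m, so I = 2RB/(Nμ₀) = 2 × 0.0181 × 1.97×10⁻³ / (261 × 4π×10⁻⁷) = 0.217 A.

I ≈ 0.217 A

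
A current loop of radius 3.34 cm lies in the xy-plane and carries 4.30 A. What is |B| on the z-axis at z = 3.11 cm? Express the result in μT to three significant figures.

B ≈ 31.7 μT

On the axis of a circular loop, B = μ₀IR² / [2(R²+z²)^(3/2)].
R² + z² = (0.0334)² + (0.0311)² = 0.002083 m², and (R²+z²)^(3/2) = 9.51×10⁻⁵ m³.
B = (4π×10⁻⁷ × 4.30 × 0.001116) / (2 × 9.51×10⁻⁵) = 3.17×10⁻⁵ T.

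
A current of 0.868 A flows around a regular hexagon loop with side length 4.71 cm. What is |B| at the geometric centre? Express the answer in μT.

B ≈ 12.8 μT

Each side is a finite straight segment at perpendicular distance d = a/(2 tan(π/6)) = 0.04079 m from the centre, with end-angles ±π/6.
One side contributes B₁ = (μ₀I/4πd)·2 sin(π/6) = 2.13×10⁻⁶ T.
All 6 sides add in the same direction: B = 6 × 2.13×10⁻⁶ = 1.28×10⁻⁵ T.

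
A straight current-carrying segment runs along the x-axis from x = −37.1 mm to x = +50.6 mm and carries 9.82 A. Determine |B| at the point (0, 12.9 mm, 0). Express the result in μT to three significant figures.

For a finite straight segment, B = (μ₀I/4πd)(sinθ₁ + sinθ₂), where θ₁, θ₂ are the angles from the perpendicular to each end.
The perpendicular distance is d = 0.0129 m; the end-offsets along the wire are a = 0.0371 m and b = 0.0506 m.
sinθ₁ = 0.0371/√(0.0371²+0.0129²) = 0.9445; sinθ₂ = 0.0506/√(0.0506²+0.0129²) = 0.9690.
B = (4π×10⁻⁷ × 9.82) / (4π × 0.0129) × (0.9445 + 0.9690) = 1.46×10⁻⁴ T.

B ≈ 146 μT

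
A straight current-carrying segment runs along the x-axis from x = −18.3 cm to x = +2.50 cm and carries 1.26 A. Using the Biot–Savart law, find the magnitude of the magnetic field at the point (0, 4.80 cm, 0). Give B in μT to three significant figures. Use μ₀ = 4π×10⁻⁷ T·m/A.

For a finite straight segment, B = (μ₀I/4πd)(sinθ₁ + sinθ₂), where θ₁, θ₂ are the angles from the perpendicular to each end.
The perpendicular distance is d = 0.048 m; the end-offsets along the wire are a = 0.183 m and b = 0.025 m.
sinθ₁ = 0.183/√(0.183²+0.048²) = 0.9673; sinθ₂ = 0.025/√(0.025²+0.048²) = 0.4619.
B = (4π×10⁻⁷ × 1.26) / (4π × 0.048) × (0.9673 + 0.4619) = 3.75×10⁻⁶ T.

B ≈ 3.75 μT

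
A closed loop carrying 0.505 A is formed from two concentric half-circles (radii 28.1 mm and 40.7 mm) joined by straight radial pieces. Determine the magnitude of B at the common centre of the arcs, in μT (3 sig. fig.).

The radial connectors point toward the centre, so dl × r̂ = 0 and they contribute nothing.
Each semicircle gives μ₀I/(4R): inner arc 5.65×10⁻⁶ T, outer arc 3.90×10⁻⁶ T.
The two arcs carry current in opposite angular senses, so their fields oppose: B = |5.65×10⁻⁶ − 3.90×10⁻⁶| = 1.75×10⁻⁶ T.

B ≈ 1.75 μT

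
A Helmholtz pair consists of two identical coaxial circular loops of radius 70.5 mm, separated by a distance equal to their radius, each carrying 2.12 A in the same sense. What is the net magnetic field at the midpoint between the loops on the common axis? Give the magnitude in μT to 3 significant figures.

B ≈ 27.0 μT

Each loop contributes B = μ₀IR²/[2(R²+z²)^(3/2)] on the axis, with z measured from that loop.
Loop 1 (z = 0.03525 m): B₁ = 1.35×10⁻⁵ T. Loop 2 (z = 0.03525 m): B₂ = 1.35×10⁻⁵ T.
The fields add: B = B₁ + B₂ = 2.70×10⁻⁵ T.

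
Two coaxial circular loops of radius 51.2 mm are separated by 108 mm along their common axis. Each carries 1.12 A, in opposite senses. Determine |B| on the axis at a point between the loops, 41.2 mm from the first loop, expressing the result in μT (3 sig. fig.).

Each loop contributes B = μ₀IR²/[2(R²+z²)^(3/2)] on the axis, with z measured from that loop.
Loop 1 (z = 0.0412 m): B₁ = 6.50×10⁻⁶ T. Loop 2 (z = 0.0668 m): B₂ = 3.09×10⁻⁶ T.
The fields oppose: B = |B₁ − B₂| = 3.41×10⁻⁶ T.

B ≈ 3.41 μT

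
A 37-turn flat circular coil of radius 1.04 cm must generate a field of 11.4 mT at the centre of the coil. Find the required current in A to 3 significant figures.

For an N-turn coil, B = Nμ₀I/(2R) with R = 0.0104 m, so I = 2RB/(Nμ₀) = 2 × 0.0104 × 1.14×10⁻² / (37 × 4π×10⁻⁷) = 5.10 A.

I ≈ 5.10 A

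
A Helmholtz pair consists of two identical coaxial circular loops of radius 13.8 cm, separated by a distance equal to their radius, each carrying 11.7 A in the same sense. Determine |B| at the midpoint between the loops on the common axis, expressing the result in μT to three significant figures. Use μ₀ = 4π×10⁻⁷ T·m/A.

Each loop contributes B = μ₀IR²/[2(R²+z²)^(3/2)] on the axis, with z measured from that loop.
Loop 1 (z = 0.069 m): B₁ = 3.81×10⁻⁵ T. Loop 2 (z = 0.069 m): B₂ = 3.81×10⁻⁵ T.
The fields add: B = B₁ + B₂ = 7.62×10⁻⁵ T.

B ≈ 76.2 μT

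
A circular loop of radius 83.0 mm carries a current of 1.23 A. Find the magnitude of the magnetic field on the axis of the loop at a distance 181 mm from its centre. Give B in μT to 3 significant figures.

B ≈ 0.674 μT

On the axis of a circular loop, B = μ₀IR² / [2(R²+z²)^(3/2)].
R² + z² = (0.083)² + (0.181)² = 0.03965 m², and (R²+z²)^(3/2) = 7.90×10⁻³ m³.
B = (4π×10⁻⁷ × 1.23 × 0.006889) / (2 × 7.90×10⁻³) = 6.74×10⁻⁷ T.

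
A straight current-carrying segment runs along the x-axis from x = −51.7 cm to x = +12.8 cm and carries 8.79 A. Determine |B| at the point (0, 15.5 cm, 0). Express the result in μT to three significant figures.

For a finite straight segment, B = (μ₀I/4πd)(sinθ₁ + sinθ₂), where θ₁, θ₂ are the angles from the perpendicular to each end.
The perpendicular distance is d = 0.155 m; the end-offsets along the wire are a = 0.517 m and b = 0.128 m.
sinθ₁ = 0.517/√(0.517²+0.155²) = 0.9579; sinθ₂ = 0.128/√(0.128²+0.155²) = 0.6368.
B = (4π×10⁻⁷ × 8.79) / (4π × 0.155) × (0.9579 + 0.6368) = 9.04×10⁻⁶ T.

B ≈ 9.04 μT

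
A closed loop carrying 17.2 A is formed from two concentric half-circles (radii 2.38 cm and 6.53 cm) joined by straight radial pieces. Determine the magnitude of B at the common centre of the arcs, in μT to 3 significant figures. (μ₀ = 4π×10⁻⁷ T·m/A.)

B ≈ 144 μT

The radial connectors point toward the centre, so dl × r̂ = 0 and they contribute nothing.
Each semicircle gives μ₀I/(4R): inner arc 2.27×10⁻⁴ T, outer arc 8.27×10⁻⁵ T.
The two arcs carry current in opposite angular senses, so their fields oppose: B = |2.27×10⁻⁴ − 8.27×10⁻⁵| = 1.44×10⁻⁴ T.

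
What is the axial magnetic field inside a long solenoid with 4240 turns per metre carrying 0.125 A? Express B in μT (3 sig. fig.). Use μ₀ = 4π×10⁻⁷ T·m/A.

B ≈ 666 μT

Inside a long solenoid, B = μ₀nI with n = 4240 turns/m.
B = 4π×10⁻⁷ × 4240 × 0.125 = 6.66×10⁻⁴ T.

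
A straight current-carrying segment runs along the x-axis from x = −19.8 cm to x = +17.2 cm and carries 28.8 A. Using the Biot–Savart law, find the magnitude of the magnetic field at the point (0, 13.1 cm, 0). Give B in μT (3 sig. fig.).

For a finite straight segment, B = (μ₀I/4πd)(sinθ₁ + sinθ₂), where θ₁, θ₂ are the angles from the perpendicular to each end.
The perpendicular distance is d = 0.131 m; the end-offsets along the wire are a = 0.198 m and b = 0.172 m.
sinθ₁ = 0.198/√(0.198²+0.131²) = 0.8340; sinθ₂ = 0.172/√(0.172²+0.131²) = 0.7955.
B = (4π×10⁻⁷ × 28.8) / (4π × 0.131) × (0.8340 + 0.7955) = 3.58×10⁻⁵ T.

B ≈ 35.8 μT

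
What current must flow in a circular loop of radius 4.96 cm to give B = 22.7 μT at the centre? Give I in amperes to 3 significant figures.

At the centre of a circular loop B = μ₀I/(2R), so I = 2RB/μ₀.
With R = 0.0496 m, I = 2 × 0.0496 × 2.27×10⁻⁵ / (4π×10⁻⁷) = 1.79 A.

I ≈ 1.79 A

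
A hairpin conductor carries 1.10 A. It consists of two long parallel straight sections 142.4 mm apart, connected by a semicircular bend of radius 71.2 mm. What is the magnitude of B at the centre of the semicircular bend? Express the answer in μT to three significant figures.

The semicircular arc contributes B_arc = μ₀I·π/(4πR) = μ₀I/(4R) = 4.85×10⁻⁶ T.
Each semi-infinite lead is at perpendicular distance R = 0.0712 m from the centre, with the perpendicular foot at its near end, so it contributes μ₀I/(4πR); both point the same way, together 3.09×10⁻⁶ T.
Arc and leads all point the same direction: B = 4.85×10⁻⁶ + 3.09×10⁻⁶ = 7.94×10⁻⁶ T.

B ≈ 7.94 μT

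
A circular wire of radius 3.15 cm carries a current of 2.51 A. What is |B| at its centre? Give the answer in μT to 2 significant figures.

B ≈ 50 μT

At the centre of a circular loop the Biot–Savart law gives B = μ₀I/(2R).
B = (4π×10⁻⁷ × 2.51) / (2 × 0.0315) = 5.01×10⁻⁵ T.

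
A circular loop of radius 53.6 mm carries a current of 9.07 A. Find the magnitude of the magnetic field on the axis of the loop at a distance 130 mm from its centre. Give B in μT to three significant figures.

On the axis of a circular loop, B = μ₀IR² / [2(R²+z²)^(3/2)].
R² + z² = (0.0536)² + (0.13)² = 0.01977 m², and (R²+z²)^(3/2) = 2.78×10⁻³ m³.
B = (4π×10⁻⁷ × 9.07 × 0.002873) / (2 × 2.78×10⁻³) = 5.89×10⁻⁶ T.

B ≈ 5.89 μT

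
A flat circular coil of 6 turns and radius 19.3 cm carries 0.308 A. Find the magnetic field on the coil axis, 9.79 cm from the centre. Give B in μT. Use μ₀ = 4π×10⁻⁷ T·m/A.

B ≈ 4.27 μT

For an N-turn flat coil, B = Nμ₀IR²/[2(R²+z²)^(3/2)] with R = 0.193 m, z = 0.0979 m.
B = 6 × 7.11×10⁻⁷ T = 4.27×10⁻⁶ T.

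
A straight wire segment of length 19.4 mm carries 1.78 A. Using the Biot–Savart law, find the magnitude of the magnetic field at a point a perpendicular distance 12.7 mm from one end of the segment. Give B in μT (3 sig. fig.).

B ≈ 11.7 μT

For a finite straight segment, B = (μ₀I/4πd)(sinθ₁ + sinθ₂), where θ₁, θ₂ are the angles from the perpendicular to each end.
The perpendicular foot is at one end, so the two end-offsets along the wire are 0 and L = 0.0194 m.
sinθ₁ = 0/√(0²+0.0127²) = 0.0000; sinθ₂ = 0.0194/√(0.0194²+0.0127²) = 0.8367.
B = (4π×10⁻⁷ × 1.78) / (4π × 0.0127) × (0.0000 + 0.8367) = 1.17×10⁻⁵ T.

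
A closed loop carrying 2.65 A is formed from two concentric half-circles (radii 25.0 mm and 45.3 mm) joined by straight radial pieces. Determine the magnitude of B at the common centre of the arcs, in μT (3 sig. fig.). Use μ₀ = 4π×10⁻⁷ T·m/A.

B ≈ 14.9 μT

The radial connectors point toward the centre, so dl × r̂ = 0 and they contribute nothing.
Each semicircle gives μ₀I/(4R): inner arc 3.33×10⁻⁵ T, outer arc 1.84×10⁻⁵ T.
The two arcs carry current in opposite angular senses, so their fields oppose: B = |3.33×10⁻⁵ − 1.84×10⁻⁵| = 1.49×10⁻⁵ T.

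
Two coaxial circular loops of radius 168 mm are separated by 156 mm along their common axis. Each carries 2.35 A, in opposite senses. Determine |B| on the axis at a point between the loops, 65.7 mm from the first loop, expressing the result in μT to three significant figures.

Each loop contributes B = μ₀IR²/[2(R²+z²)^(3/2)] on the axis, with z measured from that loop.
Loop 1 (z = 0.0657 m): B₁ = 7.10×10⁻⁶ T. Loop 2 (z = 0.0903 m): B₂ = 6.01×10⁻⁶ T.
The fields oppose: B = |B₁ − B₂| = 1.09×10⁻⁶ T.

B ≈ 1.09 μT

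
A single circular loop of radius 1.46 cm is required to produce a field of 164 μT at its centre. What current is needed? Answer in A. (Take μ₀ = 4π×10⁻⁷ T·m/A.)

At the centre of a circular loop B = μ₀I/(2R), so I = 2RB/μ₀.
With R = 0.0146 m, I = 2 × 0.0146 × 1.64×10⁻⁴ / (4π×10⁻⁷) = 3.81 A.

I ≈ 3.81 A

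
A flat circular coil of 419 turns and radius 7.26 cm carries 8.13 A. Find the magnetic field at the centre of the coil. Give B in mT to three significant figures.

B ≈ 29.5 mT

For an N-turn flat coil, B = Nμ₀I/(2R) with R = 0.0726 m.
B = 419 × 7.04×10⁻⁵ T = 2.95×10⁻² T.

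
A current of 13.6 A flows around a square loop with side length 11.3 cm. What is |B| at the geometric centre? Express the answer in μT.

Each side is a finite straight segment at perpendicular distance d = a/(2 tan(π/4)) = 0.0565 m from the centre, with end-angles ±π/4.
One side contributes B₁ = (μ₀I/4πd)·2 sin(π/4) = 3.40×10⁻⁵ T.
All 4 sides add in the same direction: B = 4 × 3.40×10⁻⁵ = 1.36×10⁻⁴ T.

B ≈ 136 μT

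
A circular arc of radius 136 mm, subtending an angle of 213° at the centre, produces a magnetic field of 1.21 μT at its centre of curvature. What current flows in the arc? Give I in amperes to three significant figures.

I ≈ 0.443 A

For a circular arc, B = μ₀Iφ/(4πR) with φ in radians; here φ = 3.718 rad.
So I = 4πRB/(μ₀φ) = 4π × 0.136 × 1.21×10⁻⁶ / (4π×10⁻⁷ × 3.718) = 0.443 A.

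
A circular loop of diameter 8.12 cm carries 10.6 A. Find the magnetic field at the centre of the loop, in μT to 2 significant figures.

B ≈ 160 μT

At the centre of a circular loop the Biot–Savart law gives B = μ₀I/(2R) (so R = 0.0406 m).
B = (4π×10⁻⁷ × 10.6) / (2 × 0.0406) = 1.64×10⁻⁴ T.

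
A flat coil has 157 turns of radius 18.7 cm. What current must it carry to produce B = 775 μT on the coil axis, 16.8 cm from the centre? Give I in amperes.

For an N-turn coil, B = Nμ₀IR²/[2(R²+z²)^(3/2)] with R = 0.187 m, z = 0.168 m, so I = 2B(R²+z²)^(3/2)/(Nμ₀R²) = 2 × 7.75×10⁻⁴ × 1.59×10⁻² / (157 × 4π×10⁻⁷ × 0.03497) = 3.57 A.

I ≈ 3.57 A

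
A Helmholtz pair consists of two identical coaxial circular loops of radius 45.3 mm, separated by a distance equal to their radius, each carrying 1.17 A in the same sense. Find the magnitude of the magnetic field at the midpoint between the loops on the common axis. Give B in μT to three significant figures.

B ≈ 23.2 μT

Each loop contributes B = μ₀IR²/[2(R²+z²)^(3/2)] on the axis, with z measured from that loop.
Loop 1 (z = 0.02265 m): B₁ = 1.16×10⁻⁵ T. Loop 2 (z = 0.02265 m): B₂ = 1.16×10⁻⁵ T.
The fields add: B = B₁ + B₂ = 2.32×10⁻⁵ T.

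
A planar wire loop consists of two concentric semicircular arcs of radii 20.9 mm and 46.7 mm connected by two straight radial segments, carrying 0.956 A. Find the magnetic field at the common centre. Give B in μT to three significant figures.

B ≈ 7.94 μT

The radial connectors point toward the centre, so dl × r̂ = 0 and they contribute nothing.
Each semicircle gives μ₀I/(4R): inner arc 1.44×10⁻⁵ T, outer arc 6.43×10⁻⁶ T.
The two arcs carry current in opposite angular senses, so their fields oppose: B = |1.44×10⁻⁵ − 6.43×10⁻⁶| = 7.94×10⁻⁶ T.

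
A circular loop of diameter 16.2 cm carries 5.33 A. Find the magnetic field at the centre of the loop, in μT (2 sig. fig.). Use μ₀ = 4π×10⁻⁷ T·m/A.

B ≈ 41 μT

At the centre of a circular loop the Biot–Savart law gives B = μ₀I/(2R) (so R = 0.081 m).
B = (4π×10⁻⁷ × 5.33) / (2 × 0.081) = 4.13×10⁻⁵ T.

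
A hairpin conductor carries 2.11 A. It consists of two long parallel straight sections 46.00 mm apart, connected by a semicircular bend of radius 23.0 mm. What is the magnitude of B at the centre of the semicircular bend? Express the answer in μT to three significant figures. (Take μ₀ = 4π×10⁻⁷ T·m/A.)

The semicircular arc contributes B_arc = μ₀I·π/(4πR) = μ₀I/(4R) = 2.88×10⁻⁵ T.
Each semi-infinite lead is at perpendicular distance R = 0.023 m from the centre, with the perpendicular foot at its near end, so it contributes μ₀I/(4πR); both point the same way, together 1.83×10⁻⁵ T.
Arc and leads all point the same direction: B = 2.88×10⁻⁵ + 1.83×10⁻⁵ = 4.72×10⁻⁵ T.

B ≈ 47.2 μT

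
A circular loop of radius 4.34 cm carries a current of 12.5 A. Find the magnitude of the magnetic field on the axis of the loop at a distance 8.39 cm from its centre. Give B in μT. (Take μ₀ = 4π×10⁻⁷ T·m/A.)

B ≈ 17.6 μT

On the axis of a circular loop, B = μ₀IR² / [2(R²+z²)^(3/2)].
R² + z² = (0.0434)² + (0.0839)² = 0.008923 m², and (R²+z²)^(3/2) = 8.43×10⁻⁴ m³.
B = (4π×10⁻⁷ × 12.5 × 0.001884) / (2 × 8.43×10⁻⁴) = 1.76×10⁻⁵ T.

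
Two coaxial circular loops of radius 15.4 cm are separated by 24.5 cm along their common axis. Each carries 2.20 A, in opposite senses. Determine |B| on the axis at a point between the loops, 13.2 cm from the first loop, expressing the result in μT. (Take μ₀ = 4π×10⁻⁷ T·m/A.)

Each loop contributes B = μ₀IR²/[2(R²+z²)^(3/2)] on the axis, with z measured from that loop.
Loop 1 (z = 0.132 m): B₁ = 3.93×10⁻⁶ T. Loop 2 (z = 0.113 m): B₂ = 4.70×10⁻⁶ T.
The fields oppose: B = |B₁ − B₂| = 7.75×10⁻⁷ T.

B ≈ 0.775 μT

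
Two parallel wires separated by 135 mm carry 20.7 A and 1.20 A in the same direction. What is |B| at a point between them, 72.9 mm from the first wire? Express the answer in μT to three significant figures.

B ≈ 52.9 μT

Each long wire gives B = μ₀I/(2πd). Distances are d₁ = 0.0729 m and d₂ = 0.0621 m.
B₁ = 5.68×10⁻⁵ T, B₂ = 3.86×10⁻⁶ T.
Between parallel currents the two contributions point in opposite directions, so they subtract. B = |B₁ − B₂| = |5.68×10⁻⁵ − 3.86×10⁻⁶| = 5.29×10⁻⁵ T.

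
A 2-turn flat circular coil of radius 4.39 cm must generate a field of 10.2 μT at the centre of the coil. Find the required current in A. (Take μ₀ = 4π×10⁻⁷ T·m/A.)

For an N-turn coil, B = Nμ₀I/(2R) with R = 0.0439 m, so I = 2RB/(Nμ₀) = 2 × 0.0439 × 1.02×10⁻⁵ / (2 × 4π×10⁻⁷) = 0.356 A.

I ≈ 0.356 A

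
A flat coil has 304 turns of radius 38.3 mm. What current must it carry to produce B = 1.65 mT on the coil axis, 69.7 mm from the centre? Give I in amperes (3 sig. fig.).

For an N-turn coil, B = Nμ₀IR²/[2(R²+z²)^(3/2)] with R = 0.0383 m, z = 0.0697 m, so I = 2B(R²+z²)^(3/2)/(Nμ₀R²) = 2 × 1.65×10⁻³ × 5.03×10⁻⁴ / (304 × 4π×10⁻⁷ × 0.001467) = 2.96 A.

I ≈ 2.96 A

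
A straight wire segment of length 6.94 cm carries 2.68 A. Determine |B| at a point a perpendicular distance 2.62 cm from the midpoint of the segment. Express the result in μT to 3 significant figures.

For a finite straight segment, B = (μ₀I/4πd)(sinθ₁ + sinθ₂), where θ₁, θ₂ are the angles from the perpendicular to each end.
The perpendicular from the point meets the wire at its midpoint, so each end is L/2 = 0.0347 m away along the wire.
sinθ₁ = 0.0347/√(0.0347²+0.0262²) = 0.7981; sinθ₂ = 0.0347/√(0.0347²+0.0262²) = 0.7981.
B = (4π×10⁻⁷ × 2.68) / (4π × 0.0262) × (0.7981 + 0.7981) = 1.63×10⁻⁵ T.

B ≈ 16.3 μT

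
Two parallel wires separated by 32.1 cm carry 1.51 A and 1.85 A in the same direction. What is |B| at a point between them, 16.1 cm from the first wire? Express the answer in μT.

Each long wire gives B = μ₀I/(2πd). Distances are d₁ = 0.161 m and d₂ = 0.16 m.
B₁ = 1.88×10⁻⁶ T, B₂ = 2.31×10⁻⁶ T.
Between parallel currents the two contributions point in opposite directions, so they subtract. B = |B₁ − B₂| = |1.88×10⁻⁶ − 2.31×10⁻⁶| = 4.37×10⁻⁷ T.

B ≈ 0.437 μT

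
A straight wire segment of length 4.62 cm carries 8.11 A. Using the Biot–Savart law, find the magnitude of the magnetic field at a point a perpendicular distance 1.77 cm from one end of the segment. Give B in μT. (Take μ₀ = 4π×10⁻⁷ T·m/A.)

B ≈ 42.8 μT

For a finite straight segment, B = (μ₀I/4πd)(sinθ₁ + sinθ₂), where θ₁, θ₂ are the angles from the perpendicular to each end.
The perpendicular foot is at one end, so the two end-offsets along the wire are 0 and L = 0.0462 m.
sinθ₁ = 0/√(0²+0.0177²) = 0.0000; sinθ₂ = 0.0462/√(0.0462²+0.0177²) = 0.9338.
B = (4π×10⁻⁷ × 8.11) / (4π × 0.0177) × (0.0000 + 0.9338) = 4.28×10⁻⁵ T.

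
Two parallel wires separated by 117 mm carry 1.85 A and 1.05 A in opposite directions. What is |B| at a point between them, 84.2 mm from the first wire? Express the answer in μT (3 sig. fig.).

B ≈ 10.8 μT

Each long wire gives B = μ₀I/(2πd). Distances are d₁ = 0.0842 m and d₂ = 0.0328 m.
B₁ = 4.39×10⁻⁶ T, B₂ = 6.40×10⁻⁶ T.
Between antiparallel currents both contributions point the same way, so they add. B = B₁ + B₂ = 4.39×10⁻⁶ + 6.40×10⁻⁶ = 1.08×10⁻⁵ T.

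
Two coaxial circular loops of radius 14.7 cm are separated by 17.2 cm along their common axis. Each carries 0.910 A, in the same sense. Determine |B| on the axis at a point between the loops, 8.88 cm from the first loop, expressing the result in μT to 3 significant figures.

Each loop contributes B = μ₀IR²/[2(R²+z²)^(3/2)] on the axis, with z measured from that loop.
Loop 1 (z = 0.0888 m): B₁ = 2.44×10⁻⁶ T. Loop 2 (z = 0.0832 m): B₂ = 2.56×10⁻⁶ T.
The fields add: B = B₁ + B₂ = 5.00×10⁻⁶ T.

B ≈ 5.00 μT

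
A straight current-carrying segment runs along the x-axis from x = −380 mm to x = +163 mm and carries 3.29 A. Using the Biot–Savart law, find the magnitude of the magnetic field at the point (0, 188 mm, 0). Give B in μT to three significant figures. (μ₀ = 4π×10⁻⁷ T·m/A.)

For a finite straight segment, B = (μ₀I/4πd)(sinθ₁ + sinθ₂), where θ₁, θ₂ are the angles from the perpendicular to each end.
The perpendicular distance is d = 0.188 m; the end-offsets along the wire are a = 0.38 m and b = 0.163 m.
sinθ₁ = 0.38/√(0.38²+0.188²) = 0.8963; sinθ₂ = 0.163/√(0.163²+0.188²) = 0.6551.
B = (4π×10⁻⁷ × 3.29) / (4π × 0.188) × (0.8963 + 0.6551) = 2.71×10⁻⁶ T.

B ≈ 2.71 μT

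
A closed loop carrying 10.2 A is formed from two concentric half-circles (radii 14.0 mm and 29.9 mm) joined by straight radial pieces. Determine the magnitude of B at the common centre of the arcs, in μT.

The radial connectors point toward the centre, so dl × r̂ = 0 and they contribute nothing.
Each semicircle gives μ₀I/(4R): inner arc 2.29×10⁻⁴ T, outer arc 1.07×10⁻⁴ T.
The two arcs carry current in opposite angular senses, so their fields oppose: B = |2.29×10⁻⁴ − 1.07×10⁻⁴| = 1.22×10⁻⁴ T.

B ≈ 122 μT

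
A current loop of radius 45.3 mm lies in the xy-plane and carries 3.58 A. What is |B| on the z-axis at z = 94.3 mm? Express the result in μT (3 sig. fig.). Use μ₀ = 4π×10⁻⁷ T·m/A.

B ≈ 4.03 μT

On the axis of a circular loop, B = μ₀IR² / [2(R²+z²)^(3/2)].
R² + z² = (0.0453)² + (0.0943)² = 0.01094 m², and (R²+z²)^(3/2) = 1.14×10⁻³ m³.
B = (4π×10⁻⁷ × 3.58 × 0.002052) / (2 × 1.14×10⁻³) = 4.03×10⁻⁶ T.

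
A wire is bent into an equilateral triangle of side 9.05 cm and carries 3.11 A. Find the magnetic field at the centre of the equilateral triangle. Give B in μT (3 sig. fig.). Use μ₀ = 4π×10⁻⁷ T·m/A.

B ≈ 61.9 μT

Each side is a finite straight segment at perpendicular distance d = a/(2 tan(π/3)) = 0.02613 m from the centre, with end-angles ±π/3.
One side contributes B₁ = (μ₀I/4πd)·2 sin(π/3) = 2.06×10⁻⁵ T.
All 3 sides add in the same direction: B = 3 × 2.06×10⁻⁵ = 6.19×10⁻⁵ T.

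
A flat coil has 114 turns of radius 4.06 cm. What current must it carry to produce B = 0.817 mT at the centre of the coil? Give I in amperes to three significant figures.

I ≈ 0.463 A

For an N-turn coil, B = Nμ₀I/(2R) with R = 0.0406 m, so I = 2RB/(Nμ₀) = 2 × 0.0406 × 8.17×10⁻⁴ / (114 × 4π×10⁻⁷) = 0.463 A.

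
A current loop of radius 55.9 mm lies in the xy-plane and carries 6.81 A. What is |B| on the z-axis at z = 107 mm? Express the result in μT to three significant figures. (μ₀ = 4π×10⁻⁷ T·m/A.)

On the axis of a circular loop, B = μ₀IR² / [2(R²+z²)^(3/2)].
R² + z² = (0.0559)² + (0.107)² = 0.01457 m², and (R²+z²)^(3/2) = 1.76×10⁻³ m³.
B = (4π×10⁻⁷ × 6.81 × 0.003125) / (2 × 1.76×10⁻³) = 7.60×10⁻⁶ T.

B ≈ 7.60 μT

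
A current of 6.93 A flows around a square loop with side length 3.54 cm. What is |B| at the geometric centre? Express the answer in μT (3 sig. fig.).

B ≈ 221 μT

Each side is a finite straight segment at perpendicular distance d = a/(2 tan(π/4)) = 0.0177 m from the centre, with end-angles ±π/4.
One side contributes B₁ = (μ₀I/4πd)·2 sin(π/4) = 5.54×10⁻⁵ T.
All 4 sides add in the same direction: B = 4 × 5.54×10⁻⁵ = 2.21×10⁻⁴ T.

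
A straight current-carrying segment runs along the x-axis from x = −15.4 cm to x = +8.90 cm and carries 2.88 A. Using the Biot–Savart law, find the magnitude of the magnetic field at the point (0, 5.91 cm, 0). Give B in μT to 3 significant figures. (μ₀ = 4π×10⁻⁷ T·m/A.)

B ≈ 8.61 μT

For a finite straight segment, B = (μ₀I/4πd)(sinθ₁ + sinθ₂), where θ₁, θ₂ are the angles from the perpendicular to each end.
The perpendicular distance is d = 0.0591 m; the end-offsets along the wire are a = 0.154 m and b = 0.089 m.
sinθ₁ = 0.154/√(0.154²+0.0591²) = 0.9336; sinθ₂ = 0.089/√(0.089²+0.0591²) = 0.8331.
B = (4π×10⁻⁷ × 2.88) / (4π × 0.0591) × (0.9336 + 0.8331) = 8.61×10⁻⁶ T.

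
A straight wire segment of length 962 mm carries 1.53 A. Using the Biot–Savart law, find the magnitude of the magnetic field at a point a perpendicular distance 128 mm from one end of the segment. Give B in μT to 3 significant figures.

B ≈ 1.18 μT

For a finite straight segment, B = (μ₀I/4πd)(sinθ₁ + sinθ₂), where θ₁, θ₂ are the angles from the perpendicular to each end.
The perpendicular foot is at one end, so the two end-offsets along the wire are 0 and L = 0.962 m.
sinθ₁ = 0/√(0²+0.128²) = 0.0000; sinθ₂ = 0.962/√(0.962²+0.128²) = 0.9913.
B = (4π×10⁻⁷ × 1.53) / (4π × 0.128) × (0.0000 + 0.9913) = 1.18×10⁻⁶ T.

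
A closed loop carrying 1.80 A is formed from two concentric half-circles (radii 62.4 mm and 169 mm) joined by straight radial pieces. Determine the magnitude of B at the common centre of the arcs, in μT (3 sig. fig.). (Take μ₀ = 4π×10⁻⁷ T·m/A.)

B ≈ 5.72 μT

The radial connectors point toward the centre, so dl × r̂ = 0 and they contribute nothing.
Each semicircle gives μ₀I/(4R): inner arc 9.06×10⁻⁶ T, outer arc 3.35×10⁻⁶ T.
The two arcs carry current in opposite angular senses, so their fields oppose: B = |9.06×10⁻⁶ − 3.35×10⁻⁶| = 5.72×10⁻⁶ T.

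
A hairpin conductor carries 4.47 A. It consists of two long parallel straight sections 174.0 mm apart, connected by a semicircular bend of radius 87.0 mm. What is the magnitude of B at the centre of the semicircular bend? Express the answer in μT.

The semicircular arc contributes B_arc = μ₀I·π/(4πR) = μ₀I/(4R) = 1.61×10⁻⁵ T.
Each semi-infinite lead is at perpendicular distance R = 0.087 m from the centre, with the perpendicular foot at its near end, so it contributes μ₀I/(4πR); both point the same way, together 1.03×10⁻⁵ T.
Arc and leads all point the same direction: B = 1.61×10⁻⁵ + 1.03×10⁻⁵ = 2.64×10⁻⁵ T.

B ≈ 26.4 μT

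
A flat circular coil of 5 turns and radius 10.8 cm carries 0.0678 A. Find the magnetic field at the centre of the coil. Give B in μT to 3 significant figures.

B ≈ 1.97 μT

For an N-turn flat coil, B = Nμ₀I/(2R) with R = 0.108 m.
B = 5 × 3.94×10⁻⁷ T = 1.97×10⁻⁶ T.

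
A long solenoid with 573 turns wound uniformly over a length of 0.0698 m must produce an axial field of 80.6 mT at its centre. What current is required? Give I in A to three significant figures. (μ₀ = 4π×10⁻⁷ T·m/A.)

Inside a long solenoid B = μ₀nI with n = 8209 m⁻¹, so I = B/(μ₀n).
I = 8.06×10⁻² / (4π×10⁻⁷ × 8209) = 7.81 A.

I ≈ 7.81 A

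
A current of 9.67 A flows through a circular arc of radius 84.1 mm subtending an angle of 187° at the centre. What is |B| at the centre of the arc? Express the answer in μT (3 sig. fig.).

The Biot–Savart field of a circular arc at its centre is B = μ₀Iφ/(4πR), with φ = 3.264 rad.
B = (4π×10⁻⁷ × 9.67 × 3.264) / (4π × 0.0841) = 3.75×10⁻⁵ T.

B ≈ 37.5 μT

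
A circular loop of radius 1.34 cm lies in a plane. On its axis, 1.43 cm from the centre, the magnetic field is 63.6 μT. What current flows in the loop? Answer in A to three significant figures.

I ≈ 4.24 A

On the axis of a loop, B = μ₀IR²/[2(R²+z²)^(3/2)], so I = 2B(R²+z²)^(3/2)/(μ₀R²).
R² + z² = 0.0001796 + 0.0002045 = 0.0003841 m²; raised to 3/2 gives 7.53×10⁻⁶ m³.
I = 2 × 6.36×10⁻⁵ × 7.53×10⁻⁶ / (1.26×10⁻⁶ × 0.0001796) = 4.24 A.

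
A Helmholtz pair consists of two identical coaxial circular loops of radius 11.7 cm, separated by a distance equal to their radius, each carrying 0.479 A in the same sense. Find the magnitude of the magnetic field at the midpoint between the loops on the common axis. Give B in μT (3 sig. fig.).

Each loop contributes B = μ₀IR²/[2(R²+z²)^(3/2)] on the axis, with z measured from that loop.
Loop 1 (z = 0.0585 m): B₁ = 1.84×10⁻⁶ T. Loop 2 (z = 0.0585 m): B₂ = 1.84×10⁻⁶ T.
The fields add: B = B₁ + B₂ = 3.68×10⁻⁶ T.

B ≈ 3.68 μT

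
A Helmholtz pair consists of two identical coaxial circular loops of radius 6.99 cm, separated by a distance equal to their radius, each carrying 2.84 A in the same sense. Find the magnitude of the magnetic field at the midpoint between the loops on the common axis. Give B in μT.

B ≈ 36.5 μT

Each loop contributes B = μ₀IR²/[2(R²+z²)^(3/2)] on the axis, with z measured from that loop.
Loop 1 (z = 0.03495 m): B₁ = 1.83×10⁻⁵ T. Loop 2 (z = 0.03495 m): B₂ = 1.83×10⁻⁵ T.
The fields add: B = B₁ + B₂ = 3.65×10⁻⁵ T.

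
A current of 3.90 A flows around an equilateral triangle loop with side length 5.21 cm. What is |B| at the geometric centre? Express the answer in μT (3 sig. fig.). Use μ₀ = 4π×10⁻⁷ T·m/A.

B ≈ 135 μT

Each side is a finite straight segment at perpendicular distance d = a/(2 tan(π/3)) = 0.01504 m from the centre, with end-angles ±π/3.
One side contributes B₁ = (μ₀I/4πd)·2 sin(π/3) = 4.49×10⁻⁵ T.
All 3 sides add in the same direction: B = 3 × 4.49×10⁻⁵ = 1.35×10⁻⁴ T.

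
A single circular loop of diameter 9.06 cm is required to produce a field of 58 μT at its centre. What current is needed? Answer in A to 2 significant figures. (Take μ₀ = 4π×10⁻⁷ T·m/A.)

I ≈ 4.2 A

At the centre of a circular loop B = μ₀I/(2R), so I = 2RB/μ₀.
With R = 0.0453 m, I = 2 × 0.0453 × 5.80×10⁻⁵ / (4π×10⁻⁷) = 4.18 A.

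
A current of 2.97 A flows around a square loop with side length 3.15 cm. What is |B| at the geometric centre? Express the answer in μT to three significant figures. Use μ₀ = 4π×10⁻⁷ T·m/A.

Each side is a finite straight segment at perpendicular distance d = a/(2 tan(π/4)) = 0.01575 m from the centre, with end-angles ±π/4.
One side contributes B₁ = (μ₀I/4πd)·2 sin(π/4) = 2.67×10⁻⁵ T.
All 4 sides add in the same direction: B = 4 × 2.67×10⁻⁵ = 1.07×10⁻⁴ T.

B ≈ 107 μT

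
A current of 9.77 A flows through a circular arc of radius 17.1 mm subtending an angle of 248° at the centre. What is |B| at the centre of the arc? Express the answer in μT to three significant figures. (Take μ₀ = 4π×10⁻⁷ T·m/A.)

The Biot–Savart field of a circular arc at its centre is B = μ₀Iφ/(4πR), with φ = 4.328 rad.
B = (4π×10⁻⁷ × 9.77 × 4.328) / (4π × 0.0171) = 2.47×10⁻⁴ T.

B ≈ 247 μT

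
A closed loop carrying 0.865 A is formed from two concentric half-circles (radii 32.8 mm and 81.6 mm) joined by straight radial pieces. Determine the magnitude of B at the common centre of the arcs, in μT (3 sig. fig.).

B ≈ 4.95 μT

The radial connectors point toward the centre, so dl × r̂ = 0 and they contribute nothing.
Each semicircle gives μ₀I/(4R): inner arc 8.28×10⁻⁶ T, outer arc 3.33×10⁻⁶ T.
The two arcs carry current in opposite angular senses, so their fields oppose: B = |8.28×10⁻⁶ − 3.33×10⁻⁶| = 4.95×10⁻⁶ T.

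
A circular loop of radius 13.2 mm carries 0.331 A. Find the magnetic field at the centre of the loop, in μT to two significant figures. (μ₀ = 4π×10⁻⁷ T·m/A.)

B ≈ 16 μT

At the centre of a circular loop the Biot–Savart law gives B = μ₀I/(2R).
B = (4π×10⁻⁷ × 0.331) / (2 × 0.0132) = 1.58×10⁻⁵ T.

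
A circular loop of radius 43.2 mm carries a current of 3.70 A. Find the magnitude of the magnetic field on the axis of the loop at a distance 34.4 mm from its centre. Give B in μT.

On the axis of a circular loop, B = μ₀IR² / [2(R²+z²)^(3/2)].
R² + z² = (0.0432)² + (0.0344)² = 0.00305 m², and (R²+z²)^(3/2) = 1.68×10⁻⁴ m³.
B = (4π×10⁻⁷ × 3.70 × 0.001866) / (2 × 1.68×10⁻⁴) = 2.58×10⁻⁵ T.

B ≈ 25.8 μT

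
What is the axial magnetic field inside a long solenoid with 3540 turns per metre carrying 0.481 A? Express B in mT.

B ≈ 2.14 mT

Inside a long solenoid, B = μ₀nI with n = 3540 turns/m.
B = 4π×10⁻⁷ × 3540 × 0.481 = 2.14×10⁻³ T.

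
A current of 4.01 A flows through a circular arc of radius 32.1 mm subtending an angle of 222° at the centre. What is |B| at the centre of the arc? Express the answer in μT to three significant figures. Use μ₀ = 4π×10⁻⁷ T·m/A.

B ≈ 48.4 μT

The Biot–Savart field of a circular arc at its centre is B = μ₀Iφ/(4πR), with φ = 3.875 rad.
B = (4π×10⁻⁷ × 4.01 × 3.875) / (4π × 0.0321) = 4.84×10⁻⁵ T.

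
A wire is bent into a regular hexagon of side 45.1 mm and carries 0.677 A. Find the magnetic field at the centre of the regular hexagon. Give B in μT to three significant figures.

B ≈ 10.4 μT

Each side is a finite straight segment at perpendicular distance d = a/(2 tan(π/6)) = 0.03906 m from the centre, with end-angles ±π/6.
One side contributes B₁ = (μ₀I/4πd)·2 sin(π/6) = 1.73×10⁻⁶ T.
All 6 sides add in the same direction: B = 6 × 1.73×10⁻⁶ = 1.04×10⁻⁵ T.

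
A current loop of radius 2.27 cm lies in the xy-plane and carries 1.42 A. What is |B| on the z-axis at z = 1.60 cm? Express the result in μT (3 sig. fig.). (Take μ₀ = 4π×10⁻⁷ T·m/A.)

B ≈ 21.5 μT

On the axis of a circular loop, B = μ₀IR² / [2(R²+z²)^(3/2)].
R² + z² = (0.0227)² + (0.016)² = 0.0007713 m², and (R²+z²)^(3/2) = 2.14×10⁻⁵ m³.
B = (4π×10⁻⁷ × 1.42 × 0.0005153) / (2 × 2.14×10⁻⁵) = 2.15×10⁻⁵ T.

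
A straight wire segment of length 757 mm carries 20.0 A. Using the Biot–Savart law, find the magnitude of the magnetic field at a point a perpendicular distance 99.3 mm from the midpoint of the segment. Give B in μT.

B ≈ 39.0 μT

For a finite straight segment, B = (μ₀I/4πd)(sinθ₁ + sinθ₂), where θ₁, θ₂ are the angles from the perpendicular to each end.
The perpendicular from the point meets the wire at its midpoint, so each end is L/2 = 0.3785 m away along the wire.
sinθ₁ = 0.3785/√(0.3785²+0.0993²) = 0.9673; sinθ₂ = 0.3785/√(0.3785²+0.0993²) = 0.9673.
B = (4π×10⁻⁷ × 20.0) / (4π × 0.0993) × (0.9673 + 0.9673) = 3.90×10⁻⁵ T.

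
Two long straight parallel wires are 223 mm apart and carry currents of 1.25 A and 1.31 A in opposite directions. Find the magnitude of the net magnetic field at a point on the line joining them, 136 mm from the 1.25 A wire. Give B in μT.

B ≈ 4.85 μT

Each long wire gives B = μ₀I/(2πd). Distances are d₁ = 0.136 m and d₂ = 0.087 m.
B₁ = 1.84×10⁻⁶ T, B₂ = 3.01×10⁻⁶ T.
Between antiparallel currents both contributions point the same way, so they add. B = B₁ + B₂ = 1.84×10⁻⁶ + 3.01×10⁻⁶ = 4.85×10⁻⁶ T.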